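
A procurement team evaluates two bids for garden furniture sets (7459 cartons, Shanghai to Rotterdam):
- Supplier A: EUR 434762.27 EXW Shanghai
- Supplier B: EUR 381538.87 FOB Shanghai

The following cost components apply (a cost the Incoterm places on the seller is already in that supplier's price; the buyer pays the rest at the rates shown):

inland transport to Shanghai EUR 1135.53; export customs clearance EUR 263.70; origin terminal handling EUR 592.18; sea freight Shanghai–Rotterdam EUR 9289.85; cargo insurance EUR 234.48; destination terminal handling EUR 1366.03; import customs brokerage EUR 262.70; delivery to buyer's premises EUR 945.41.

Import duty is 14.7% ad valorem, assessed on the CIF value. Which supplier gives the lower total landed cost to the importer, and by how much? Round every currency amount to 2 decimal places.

Supplier A (EXW):
CIF value = EXW price + inland to port + export clearance + origin terminal + freight + insurance = 434762.27 + 1135.53 + 263.70 + 592.18 + 9289.85 + 234.48 = 446278.01
Import duty = 446278.01 × 14.7% = 65602.87
Buyer bears (A): 1135.53 + 263.70 + 592.18 + 9289.85 + 234.48 + 1366.03 + 262.70 + 945.41 = 14089.88
Landed cost (A) = invoice 434762.27 + 14089.88 + duty 65602.87 = 514455.02
Supplier B (FOB):
CIF value = FOB price + freight + insurance = 381538.87 + 9289.85 + 234.48 = 391063.20
Import duty = 391063.20 × 14.7% = 57486.29
Buyer bears (B): 9289.85 + 234.48 + 1366.03 + 262.70 + 945.41 = 12098.47
Landed cost (B) = invoice 381538.87 + 12098.47 + duty 57486.29 = 451123.63
Difference = |514455.02 − 451123.63| = 63331.39

Supplier B is cheaper by EUR 63331.39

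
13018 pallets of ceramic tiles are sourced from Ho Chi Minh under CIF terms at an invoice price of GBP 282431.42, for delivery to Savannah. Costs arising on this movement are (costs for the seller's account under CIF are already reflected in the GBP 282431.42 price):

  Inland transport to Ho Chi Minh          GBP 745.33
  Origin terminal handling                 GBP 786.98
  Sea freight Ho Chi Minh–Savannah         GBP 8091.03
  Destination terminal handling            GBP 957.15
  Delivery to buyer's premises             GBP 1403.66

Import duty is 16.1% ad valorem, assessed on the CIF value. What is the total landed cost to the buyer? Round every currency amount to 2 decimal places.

Total landed cost: GBP 330263.69

CIF: the seller pays costs through ocean freight and marine insurance to the destination port.
Already in the invoice (seller's account under CIF): inland to port, origin terminal, freight — exclude.
The CIF price already equals the CIF value: 282431.42
Import duty = 282431.42 × 16.1% = 45471.46
Buyer bears: destination terminal 957.15 + delivery 1403.66 + duty 45471.46 = 47832.27
Landed cost = invoice 282431.42 + 47832.27 = 330263.69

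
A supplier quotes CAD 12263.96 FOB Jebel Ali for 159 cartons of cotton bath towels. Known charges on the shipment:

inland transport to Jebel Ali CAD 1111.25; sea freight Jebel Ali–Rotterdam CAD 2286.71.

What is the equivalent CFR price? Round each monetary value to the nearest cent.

Not relevant to the conversion: inland to port — on the seller under both FOB and CFR; already in the FOB price and stays in the CFR price.
From FOB to CFR, the seller additionally bears: freight.
CFR price = 12263.96 + 2286.71 = 14550.67

CFR price: CAD 14550.67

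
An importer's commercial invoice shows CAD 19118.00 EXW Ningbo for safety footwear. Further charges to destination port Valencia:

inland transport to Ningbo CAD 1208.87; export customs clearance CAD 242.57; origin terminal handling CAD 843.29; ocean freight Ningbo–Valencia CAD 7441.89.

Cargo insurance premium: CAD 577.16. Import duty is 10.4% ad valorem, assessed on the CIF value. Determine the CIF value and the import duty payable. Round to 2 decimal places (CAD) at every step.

CIF value: CAD 29431.78; import duty: CAD 3060.91

CIF = EXW price + pre-shipment costs + freight + insurance
CIF = 19118.00 + 1208.87 + 242.57 + 843.29 + 7441.89 + 577.16 = 29431.78
Import duty = 29431.78 × 10.4% = 3060.91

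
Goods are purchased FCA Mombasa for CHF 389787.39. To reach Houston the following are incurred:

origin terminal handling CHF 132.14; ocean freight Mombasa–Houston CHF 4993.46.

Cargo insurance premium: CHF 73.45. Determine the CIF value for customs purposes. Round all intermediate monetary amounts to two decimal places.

CIF value: CHF 394986.44

CIF = FCA price + pre-shipment costs + freight + insurance
CIF = 389787.39 + 132.14 + 4993.46 + 73.45 = 394986.44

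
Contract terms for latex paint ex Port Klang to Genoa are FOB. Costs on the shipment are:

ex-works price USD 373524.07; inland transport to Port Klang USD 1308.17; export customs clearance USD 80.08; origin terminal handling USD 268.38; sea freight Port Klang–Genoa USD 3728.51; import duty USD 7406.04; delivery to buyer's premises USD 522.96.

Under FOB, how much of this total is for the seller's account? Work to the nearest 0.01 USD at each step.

FOB: the seller bears costs until goods are on board at the origin port; the buyer bears freight, insurance and all costs thereafter.
Seller's account: goods 373524.07 + inland to port 1308.17 + export clearance 80.08 + origin terminal 268.38 = 375180.70
Buyer's account: freight 3728.51 + duty 7406.04 + delivery 522.96 = 11657.51

Seller's account: USD 375180.70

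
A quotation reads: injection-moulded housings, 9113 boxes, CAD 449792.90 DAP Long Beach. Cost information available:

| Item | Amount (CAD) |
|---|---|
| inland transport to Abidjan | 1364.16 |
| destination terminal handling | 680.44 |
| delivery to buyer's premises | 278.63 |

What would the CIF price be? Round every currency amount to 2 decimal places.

CIF price: CAD 448833.83

Not relevant to the conversion: inland to port — on the seller under both DAP and CIF; already in the DAP price and stays in the CIF price.
From DAP to CIF, the seller no longer bears: destination terminal, delivery.
CIF price = 449792.90 − 680.44 − 278.63 = 448833.83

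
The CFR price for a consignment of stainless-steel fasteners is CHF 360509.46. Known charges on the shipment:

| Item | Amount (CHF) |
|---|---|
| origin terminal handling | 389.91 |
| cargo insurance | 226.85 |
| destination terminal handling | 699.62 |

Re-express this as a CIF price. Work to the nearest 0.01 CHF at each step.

CIF price: CHF 360736.31

Not relevant to the conversion: origin terminal — on the seller under both CFR and CIF; already in the CFR price and stays in the CIF price. destination terminal — on the buyer under both terms; not part of either seller's price.
From CFR to CIF, the seller additionally bears: insurance.
CIF price = 360509.46 + 226.85 = 360736.31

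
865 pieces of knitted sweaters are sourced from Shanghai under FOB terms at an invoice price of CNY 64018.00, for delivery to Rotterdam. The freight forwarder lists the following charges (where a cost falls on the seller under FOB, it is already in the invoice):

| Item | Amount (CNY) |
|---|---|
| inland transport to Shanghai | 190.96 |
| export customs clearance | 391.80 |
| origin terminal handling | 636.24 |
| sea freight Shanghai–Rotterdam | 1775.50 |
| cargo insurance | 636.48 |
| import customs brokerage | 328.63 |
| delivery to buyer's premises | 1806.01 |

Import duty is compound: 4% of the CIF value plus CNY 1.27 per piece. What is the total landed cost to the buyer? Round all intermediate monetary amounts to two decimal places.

FOB: the seller bears costs until goods are on board at the origin port; the buyer bears freight, insurance and all costs thereafter.
Already in the invoice (seller's account under FOB): inland to port, export clearance, origin terminal — exclude.
CIF value = FOB price + freight + insurance = 64018.00 + 1775.50 + 636.48 = 66429.98
Ad valorem component: 66429.98 × 4% = 2657.20
Specific component: 865 × 1.27 = 1098.55
Import duty = 2657.20 + 1098.55 = 3755.75
Buyer bears: freight 1775.50 + insurance 636.48 + brokerage 328.63 + delivery 1806.01 + duty 3755.75 = 8302.37
Landed cost = invoice 64018.00 + 8302.37 = 72320.37

Total landed cost: CNY 72320.37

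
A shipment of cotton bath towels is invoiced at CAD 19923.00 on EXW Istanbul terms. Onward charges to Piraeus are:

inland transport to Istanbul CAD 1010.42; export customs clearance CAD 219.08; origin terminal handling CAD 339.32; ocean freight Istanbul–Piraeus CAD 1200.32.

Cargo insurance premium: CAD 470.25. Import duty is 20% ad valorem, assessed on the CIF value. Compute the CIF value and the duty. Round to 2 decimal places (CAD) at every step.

CIF = EXW price + pre-shipment costs + freight + insurance
CIF = 19923.00 + 1010.42 + 219.08 + 339.32 + 1200.32 + 470.25 = 23162.39
Import duty = 23162.39 × 20% = 4632.48

CIF value: CAD 23162.39; import duty: CAD 4632.48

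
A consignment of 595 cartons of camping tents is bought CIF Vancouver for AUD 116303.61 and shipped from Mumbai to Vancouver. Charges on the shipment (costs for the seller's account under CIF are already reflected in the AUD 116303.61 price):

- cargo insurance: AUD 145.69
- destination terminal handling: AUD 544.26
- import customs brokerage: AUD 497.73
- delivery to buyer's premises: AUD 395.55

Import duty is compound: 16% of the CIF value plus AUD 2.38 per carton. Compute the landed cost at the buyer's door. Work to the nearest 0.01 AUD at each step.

CIF: the seller pays costs through ocean freight and marine insurance to the destination port.
Already in the invoice (seller's account under CIF): insurance — exclude.
The CIF price already equals the CIF value: 116303.61
Ad valorem component: 116303.61 × 16% = 18608.58
Specific component: 595 × 2.38 = 1416.10
Import duty = 18608.58 + 1416.10 = 20024.68
Buyer bears: destination terminal 544.26 + brokerage 497.73 + delivery 395.55 + duty 20024.68 = 21462.22
Landed cost = invoice 116303.61 + 21462.22 = 137765.83

Total landed cost: AUD 137765.83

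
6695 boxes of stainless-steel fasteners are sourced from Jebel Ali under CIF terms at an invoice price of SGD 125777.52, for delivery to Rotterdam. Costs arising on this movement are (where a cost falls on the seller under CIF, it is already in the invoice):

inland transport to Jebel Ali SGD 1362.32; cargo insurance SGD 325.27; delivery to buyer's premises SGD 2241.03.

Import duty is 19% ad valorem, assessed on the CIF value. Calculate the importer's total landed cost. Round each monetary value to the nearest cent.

Total landed cost: SGD 151916.28

CIF: the seller pays costs through ocean freight and marine insurance to the destination port.
Already in the invoice (seller's account under CIF): inland to port, insurance — exclude.
The CIF price already equals the CIF value: 125777.52
Import duty = 125777.52 × 19% = 23897.73
Buyer bears: delivery 2241.03 + duty 23897.73 = 26138.76
Landed cost = invoice 125777.52 + 26138.76 = 151916.28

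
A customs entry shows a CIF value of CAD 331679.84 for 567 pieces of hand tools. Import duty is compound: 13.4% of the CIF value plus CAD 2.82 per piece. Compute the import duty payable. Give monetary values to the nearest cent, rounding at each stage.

Import duty: CAD 46044.04

Ad valorem component: 331679.84 × 13.4% = 44445.10
Specific component: 567 × 2.82 = 1598.94
Import duty = 44445.10 + 1598.94 = 46044.04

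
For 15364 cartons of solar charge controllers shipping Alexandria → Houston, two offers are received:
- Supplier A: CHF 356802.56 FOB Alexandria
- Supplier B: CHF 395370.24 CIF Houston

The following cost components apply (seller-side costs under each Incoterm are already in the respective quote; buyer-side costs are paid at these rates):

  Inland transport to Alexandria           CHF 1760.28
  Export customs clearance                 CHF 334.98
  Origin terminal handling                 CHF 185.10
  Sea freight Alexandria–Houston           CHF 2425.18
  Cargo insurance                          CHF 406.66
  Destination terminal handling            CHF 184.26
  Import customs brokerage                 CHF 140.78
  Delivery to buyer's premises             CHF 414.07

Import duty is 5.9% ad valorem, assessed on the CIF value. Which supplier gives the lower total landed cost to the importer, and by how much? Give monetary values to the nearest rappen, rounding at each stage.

Supplier A (FOB):
CIF value = FOB price + freight + insurance = 356802.56 + 2425.18 + 406.66 = 359634.40
Import duty = 359634.40 × 5.9% = 21218.43
Buyer bears (A): 2425.18 + 406.66 + 184.26 + 140.78 + 414.07 = 3570.95
Landed cost (A) = invoice 356802.56 + 3570.95 + duty 21218.43 = 381591.94
Supplier B (CIF):
The CIF price already equals the CIF value: 395370.24
Import duty = 395370.24 × 5.9% = 23326.84
Buyer bears (B): 184.26 + 140.78 + 414.07 = 739.11
Landed cost (B) = invoice 395370.24 + 739.11 + duty 23326.84 = 419436.19
Difference = |381591.94 − 419436.19| = 37844.25

Supplier A is cheaper by CHF 37844.25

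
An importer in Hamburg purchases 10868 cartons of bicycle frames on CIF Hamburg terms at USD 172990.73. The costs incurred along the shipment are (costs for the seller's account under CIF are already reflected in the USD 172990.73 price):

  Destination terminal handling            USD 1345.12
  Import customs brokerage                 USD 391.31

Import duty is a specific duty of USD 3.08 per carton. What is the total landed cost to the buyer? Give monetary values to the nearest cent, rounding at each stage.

Total landed cost: USD 208200.60

CIF: the seller pays costs through ocean freight and marine insurance to the destination port.
The CIF price already equals the CIF value: 172990.73
Import duty = 10868 × 3.08 = 33473.44
Buyer bears: destination terminal 1345.12 + brokerage 391.31 + duty 33473.44 = 35209.87
Landed cost = invoice 172990.73 + 35209.87 = 208200.60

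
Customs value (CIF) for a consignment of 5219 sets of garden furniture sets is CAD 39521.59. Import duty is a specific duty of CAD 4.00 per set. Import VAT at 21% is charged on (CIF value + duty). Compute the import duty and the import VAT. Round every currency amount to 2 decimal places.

Import duty: CAD 20876.00; import VAT: CAD 12683.49

Import duty = 5219 × 4.00 = 20876.00
VAT base = CIF + duty = 39521.59 + 20876.00 = 60397.59
Import VAT = 60397.59 × 21% = 12683.49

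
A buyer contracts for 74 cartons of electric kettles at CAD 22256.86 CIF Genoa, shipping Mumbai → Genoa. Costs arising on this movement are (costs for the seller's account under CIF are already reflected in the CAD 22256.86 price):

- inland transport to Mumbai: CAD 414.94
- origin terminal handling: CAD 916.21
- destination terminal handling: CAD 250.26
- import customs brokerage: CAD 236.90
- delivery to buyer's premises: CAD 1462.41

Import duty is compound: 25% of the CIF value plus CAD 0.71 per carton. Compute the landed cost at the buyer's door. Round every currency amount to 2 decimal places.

Total landed cost: CAD 29823.19

CIF: the seller pays costs through ocean freight and marine insurance to the destination port.
Already in the invoice (seller's account under CIF): inland to port, origin terminal — exclude.
The CIF price already equals the CIF value: 22256.86
Ad valorem component: 22256.86 × 25% = 5564.22
Specific component: 74 × 0.71 = 52.54
Import duty = 5564.22 + 52.54 = 5616.76
Buyer bears: destination terminal 250.26 + brokerage 236.90 + delivery 1462.41 + duty 5616.76 = 7566.33
Landed cost = invoice 22256.86 + 7566.33 = 29823.19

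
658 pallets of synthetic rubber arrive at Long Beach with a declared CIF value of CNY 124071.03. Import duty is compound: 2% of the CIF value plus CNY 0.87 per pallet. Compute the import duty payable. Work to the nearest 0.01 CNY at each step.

Import duty: CNY 3053.88

Ad valorem component: 124071.03 × 2% = 2481.42
Specific component: 658 × 0.87 = 572.46
Import duty = 2481.42 + 572.46 = 3053.88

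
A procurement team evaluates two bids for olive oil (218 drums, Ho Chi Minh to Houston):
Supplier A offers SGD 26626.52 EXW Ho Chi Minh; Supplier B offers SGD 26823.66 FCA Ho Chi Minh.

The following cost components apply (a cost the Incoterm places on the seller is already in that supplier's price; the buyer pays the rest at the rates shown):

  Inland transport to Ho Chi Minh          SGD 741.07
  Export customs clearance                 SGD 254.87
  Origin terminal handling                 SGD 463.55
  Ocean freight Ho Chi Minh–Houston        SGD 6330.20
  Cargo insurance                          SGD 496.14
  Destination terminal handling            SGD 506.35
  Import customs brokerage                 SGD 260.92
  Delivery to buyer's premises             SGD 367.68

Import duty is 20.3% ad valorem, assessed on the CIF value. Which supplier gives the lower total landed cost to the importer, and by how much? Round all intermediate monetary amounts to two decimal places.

Supplier A (EXW):
CIF value = EXW price + inland to port + export clearance + origin terminal + freight + insurance = 26626.52 + 741.07 + 254.87 + 463.55 + 6330.20 + 496.14 = 34912.35
Import duty = 34912.35 × 20.3% = 7087.21
Buyer bears (A): 741.07 + 254.87 + 463.55 + 6330.20 + 496.14 + 506.35 + 260.92 + 367.68 = 9420.78
Landed cost (A) = invoice 26626.52 + 9420.78 + duty 7087.21 = 43134.51
Supplier B (FCA):
CIF value = FCA price + origin terminal + freight + insurance = 26823.66 + 463.55 + 6330.20 + 496.14 = 34113.55
Import duty = 34113.55 × 20.3% = 6925.05
Buyer bears (B): 463.55 + 6330.20 + 496.14 + 506.35 + 260.92 + 367.68 = 8424.84
Landed cost (B) = invoice 26823.66 + 8424.84 + duty 6925.05 = 42173.55
Difference = |43134.51 − 42173.55| = 960.96

Supplier B is cheaper by SGD 960.96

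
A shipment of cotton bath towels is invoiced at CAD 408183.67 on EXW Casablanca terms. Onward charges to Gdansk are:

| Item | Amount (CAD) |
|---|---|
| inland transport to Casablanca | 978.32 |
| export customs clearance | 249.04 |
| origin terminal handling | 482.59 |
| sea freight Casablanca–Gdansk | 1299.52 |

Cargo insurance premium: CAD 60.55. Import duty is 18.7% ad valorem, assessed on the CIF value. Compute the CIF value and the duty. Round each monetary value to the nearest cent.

CIF value: CAD 411253.69; import duty: CAD 76904.44

CIF = EXW price + pre-shipment costs + freight + insurance
CIF = 408183.67 + 978.32 + 249.04 + 482.59 + 1299.52 + 60.55 = 411253.69
Import duty = 411253.69 × 18.7% = 76904.44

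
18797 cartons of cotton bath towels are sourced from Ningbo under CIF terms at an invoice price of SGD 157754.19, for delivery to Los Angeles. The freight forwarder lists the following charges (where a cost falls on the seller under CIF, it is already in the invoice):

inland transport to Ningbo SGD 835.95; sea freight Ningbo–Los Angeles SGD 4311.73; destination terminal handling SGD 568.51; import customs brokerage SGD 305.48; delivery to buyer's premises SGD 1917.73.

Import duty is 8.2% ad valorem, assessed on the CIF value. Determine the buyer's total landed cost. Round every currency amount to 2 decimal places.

Total landed cost: SGD 173481.75

CIF: the seller pays costs through ocean freight and marine insurance to the destination port.
Already in the invoice (seller's account under CIF): inland to port, freight — exclude.
The CIF price already equals the CIF value: 157754.19
Import duty = 157754.19 × 8.2% = 12935.84
Buyer bears: destination terminal 568.51 + brokerage 305.48 + delivery 1917.73 + duty 12935.84 = 15727.56
Landed cost = invoice 157754.19 + 15727.56 = 173481.75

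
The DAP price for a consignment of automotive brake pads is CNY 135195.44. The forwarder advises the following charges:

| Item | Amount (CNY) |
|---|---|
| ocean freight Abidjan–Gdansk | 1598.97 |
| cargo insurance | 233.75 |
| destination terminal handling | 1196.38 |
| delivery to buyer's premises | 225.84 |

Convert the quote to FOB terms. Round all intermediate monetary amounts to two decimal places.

From DAP to FOB, the seller no longer bears: freight, insurance, destination terminal, delivery.
FOB price = 135195.44 − 1598.97 − 233.75 − 1196.38 − 225.84 = 131940.50

FOB price: CNY 131940.50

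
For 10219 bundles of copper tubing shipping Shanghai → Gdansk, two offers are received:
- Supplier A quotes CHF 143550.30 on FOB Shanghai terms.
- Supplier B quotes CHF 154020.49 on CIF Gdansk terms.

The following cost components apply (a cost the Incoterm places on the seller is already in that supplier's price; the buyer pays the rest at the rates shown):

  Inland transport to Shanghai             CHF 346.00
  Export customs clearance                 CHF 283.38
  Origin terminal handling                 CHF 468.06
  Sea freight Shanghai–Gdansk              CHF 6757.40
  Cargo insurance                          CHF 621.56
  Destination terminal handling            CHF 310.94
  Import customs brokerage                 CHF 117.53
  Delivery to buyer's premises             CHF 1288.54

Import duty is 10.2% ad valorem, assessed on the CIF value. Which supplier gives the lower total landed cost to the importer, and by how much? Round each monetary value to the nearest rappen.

Supplier A (FOB):
CIF value = FOB price + freight + insurance = 143550.30 + 6757.40 + 621.56 = 150929.26
Import duty = 150929.26 × 10.2% = 15394.78
Buyer bears (A): 6757.40 + 621.56 + 310.94 + 117.53 + 1288.54 = 9095.97
Landed cost (A) = invoice 143550.30 + 9095.97 + duty 15394.78 = 168041.05
Supplier B (CIF):
The CIF price already equals the CIF value: 154020.49
Import duty = 154020.49 × 10.2% = 15710.09
Buyer bears (B): 310.94 + 117.53 + 1288.54 = 1717.01
Landed cost (B) = invoice 154020.49 + 1717.01 + duty 15710.09 = 171447.59
Difference = |168041.05 − 171447.59| = 3406.54

Supplier A is cheaper by CHF 3406.54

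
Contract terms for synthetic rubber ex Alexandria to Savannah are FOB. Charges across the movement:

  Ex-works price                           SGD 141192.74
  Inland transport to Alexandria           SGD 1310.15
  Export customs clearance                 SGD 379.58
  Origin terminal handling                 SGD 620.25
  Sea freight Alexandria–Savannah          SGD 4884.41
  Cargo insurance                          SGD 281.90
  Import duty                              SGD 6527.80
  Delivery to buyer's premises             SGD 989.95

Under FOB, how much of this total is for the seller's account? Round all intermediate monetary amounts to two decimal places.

FOB: the seller bears costs until goods are on board at the origin port; the buyer bears freight, insurance and all costs thereafter.
Seller's account: goods 141192.74 + inland to port 1310.15 + export clearance 379.58 + origin terminal 620.25 = 143502.72
Buyer's account: freight 4884.41 + insurance 281.90 + duty 6527.80 + delivery 989.95 = 12684.06

Seller's account: SGD 143502.72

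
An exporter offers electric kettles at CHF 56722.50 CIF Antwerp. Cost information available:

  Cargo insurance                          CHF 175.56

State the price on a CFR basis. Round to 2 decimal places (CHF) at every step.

From CIF to CFR, the seller no longer bears: insurance.
CFR price = 56722.50 − 175.56 = 56546.94

CFR price: CHF 56546.94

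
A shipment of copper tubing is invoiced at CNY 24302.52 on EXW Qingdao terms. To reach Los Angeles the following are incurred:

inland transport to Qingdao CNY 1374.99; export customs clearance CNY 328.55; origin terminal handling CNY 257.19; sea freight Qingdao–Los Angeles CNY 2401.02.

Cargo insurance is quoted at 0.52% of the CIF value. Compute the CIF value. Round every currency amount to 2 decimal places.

CIF value: CNY 28814.10

Let C be the CIF value. C = EXW price + pre-shipment costs + freight + 0.52% × C
C − 0.52% × C = 24302.52 + 1374.99 + 328.55 + 257.19 + 2401.02
0.9948 × C = 28664.27
C = 28664.27 / 0.9948 = 28814.10
Insurance premium = 0.52% × 28814.10 = 149.83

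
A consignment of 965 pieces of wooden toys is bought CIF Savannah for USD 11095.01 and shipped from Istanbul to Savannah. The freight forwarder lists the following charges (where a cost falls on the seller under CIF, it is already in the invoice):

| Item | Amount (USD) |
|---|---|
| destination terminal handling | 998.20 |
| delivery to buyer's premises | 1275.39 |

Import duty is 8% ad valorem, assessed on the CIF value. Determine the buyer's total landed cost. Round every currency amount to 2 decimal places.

Total landed cost: USD 14256.20

CIF: the seller pays costs through ocean freight and marine insurance to the destination port.
The CIF price already equals the CIF value: 11095.01
Import duty = 11095.01 × 8% = 887.60
Buyer bears: destination terminal 998.20 + delivery 1275.39 + duty 887.60 = 3161.19
Landed cost = invoice 11095.01 + 3161.19 = 14256.20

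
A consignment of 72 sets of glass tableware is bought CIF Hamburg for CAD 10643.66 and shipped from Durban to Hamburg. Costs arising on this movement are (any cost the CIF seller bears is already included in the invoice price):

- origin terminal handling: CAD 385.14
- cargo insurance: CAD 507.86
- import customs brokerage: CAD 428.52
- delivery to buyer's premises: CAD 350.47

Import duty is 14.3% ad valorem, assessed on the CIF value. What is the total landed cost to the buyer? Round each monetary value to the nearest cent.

Total landed cost: CAD 12944.69

CIF: the seller pays costs through ocean freight and marine insurance to the destination port.
Already in the invoice (seller's account under CIF): origin terminal, insurance — exclude.
The CIF price already equals the CIF value: 10643.66
Import duty = 10643.66 × 14.3% = 1522.04
Buyer bears: brokerage 428.52 + delivery 350.47 + duty 1522.04 = 2301.03
Landed cost = invoice 10643.66 + 2301.03 = 12944.69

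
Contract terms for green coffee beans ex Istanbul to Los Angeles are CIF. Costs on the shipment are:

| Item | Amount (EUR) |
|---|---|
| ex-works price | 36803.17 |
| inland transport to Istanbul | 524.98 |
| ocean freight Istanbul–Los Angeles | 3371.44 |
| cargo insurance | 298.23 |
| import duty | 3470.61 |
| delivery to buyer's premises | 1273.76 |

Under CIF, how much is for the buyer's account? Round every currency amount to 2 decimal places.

CIF: the seller pays costs through ocean freight and marine insurance to the destination port.
Seller's account: goods 36803.17 + inland to port 524.98 + freight 3371.44 + insurance 298.23 = 40997.82
Buyer's account: duty 3470.61 + delivery 1273.76 = 4744.37

Buyer's account: EUR 4744.37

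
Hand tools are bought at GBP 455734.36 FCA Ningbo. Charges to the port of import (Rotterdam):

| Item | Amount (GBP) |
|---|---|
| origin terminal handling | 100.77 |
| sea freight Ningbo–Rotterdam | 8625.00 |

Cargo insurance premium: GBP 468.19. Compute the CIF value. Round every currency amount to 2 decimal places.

CIF = FCA price + pre-shipment costs + freight + insurance
CIF = 455734.36 + 100.77 + 8625.00 + 468.19 = 464928.32

CIF value: GBP 464928.32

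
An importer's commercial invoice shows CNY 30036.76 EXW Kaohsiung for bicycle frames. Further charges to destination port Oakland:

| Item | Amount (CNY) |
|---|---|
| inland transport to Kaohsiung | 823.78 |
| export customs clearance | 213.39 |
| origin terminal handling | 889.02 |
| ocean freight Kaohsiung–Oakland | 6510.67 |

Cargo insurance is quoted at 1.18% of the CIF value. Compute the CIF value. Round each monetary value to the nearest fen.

CIF value: CNY 38933.03

Let C be the CIF value. C = EXW price + pre-shipment costs + freight + 1.18% × C
C − 1.18% × C = 30036.76 + 823.78 + 213.39 + 889.02 + 6510.67
0.9882 × C = 38473.62
C = 38473.62 / 0.9882 = 38933.03
Insurance premium = 1.18% × 38933.03 = 459.41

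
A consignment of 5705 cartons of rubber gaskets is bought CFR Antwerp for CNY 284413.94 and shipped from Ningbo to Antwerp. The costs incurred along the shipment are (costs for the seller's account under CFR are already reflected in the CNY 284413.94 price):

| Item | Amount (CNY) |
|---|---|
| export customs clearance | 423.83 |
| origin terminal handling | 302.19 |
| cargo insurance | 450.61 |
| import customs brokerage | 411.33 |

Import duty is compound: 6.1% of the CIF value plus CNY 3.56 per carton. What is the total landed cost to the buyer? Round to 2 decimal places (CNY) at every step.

Total landed cost: CNY 322962.42

CFR: the seller pays costs through ocean freight to the destination port, but not insurance.
Already in the invoice (seller's account under CFR): export clearance, origin terminal — exclude.
CIF value = CFR price + insurance = 284413.94 + 450.61 = 284864.55
Ad valorem component: 284864.55 × 6.1% = 17376.74
Specific component: 5705 × 3.56 = 20309.80
Import duty = 17376.74 + 20309.80 = 37686.54
Buyer bears: insurance 450.61 + brokerage 411.33 + duty 37686.54 = 38548.48
Landed cost = invoice 284413.94 + 38548.48 = 322962.42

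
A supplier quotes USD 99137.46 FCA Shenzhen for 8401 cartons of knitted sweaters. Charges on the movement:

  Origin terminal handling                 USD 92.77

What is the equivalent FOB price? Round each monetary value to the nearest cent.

From FCA to FOB, the seller additionally bears: origin terminal.
FOB price = 99137.46 + 92.77 = 99230.23

FOB price: USD 99230.23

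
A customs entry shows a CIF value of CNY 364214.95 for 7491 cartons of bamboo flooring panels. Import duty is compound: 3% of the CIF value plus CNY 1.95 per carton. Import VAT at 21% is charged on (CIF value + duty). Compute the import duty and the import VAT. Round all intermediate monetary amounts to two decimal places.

Import duty: CNY 25533.90; import VAT: CNY 81847.26

Ad valorem component: 364214.95 × 3% = 10926.45
Specific component: 7491 × 1.95 = 14607.45
Import duty = 10926.45 + 14607.45 = 25533.90
VAT base = CIF + duty = 364214.95 + 25533.90 = 389748.85
Import VAT = 389748.85 × 21% = 81847.26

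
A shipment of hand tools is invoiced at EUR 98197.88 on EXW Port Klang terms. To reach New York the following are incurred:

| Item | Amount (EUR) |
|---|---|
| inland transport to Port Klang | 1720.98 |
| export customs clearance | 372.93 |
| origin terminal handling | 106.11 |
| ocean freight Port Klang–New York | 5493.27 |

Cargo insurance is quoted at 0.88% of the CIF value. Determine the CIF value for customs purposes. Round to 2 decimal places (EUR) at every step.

CIF value: EUR 106831.29

Let C be the CIF value. C = EXW price + pre-shipment costs + freight + 0.88% × C
C − 0.88% × C = 98197.88 + 1720.98 + 372.93 + 106.11 + 5493.27
0.9912 × C = 105891.17
C = 105891.17 / 0.9912 = 106831.29
Insurance premium = 0.88% × 106831.29 = 940.12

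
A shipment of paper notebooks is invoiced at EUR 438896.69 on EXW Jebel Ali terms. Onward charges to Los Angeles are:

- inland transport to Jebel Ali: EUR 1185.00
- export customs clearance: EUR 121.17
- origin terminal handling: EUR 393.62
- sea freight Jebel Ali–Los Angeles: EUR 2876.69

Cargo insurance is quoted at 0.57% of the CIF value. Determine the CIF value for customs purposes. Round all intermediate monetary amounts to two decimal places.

Let C be the CIF value. C = EXW price + pre-shipment costs + freight + 0.57% × C
C − 0.57% × C = 438896.69 + 1185.00 + 121.17 + 393.62 + 2876.69
0.9943 × C = 443473.17
C = 443473.17 / 0.9943 = 446015.46
Insurance premium = 0.57% × 446015.46 = 2542.29

CIF value: EUR 446015.46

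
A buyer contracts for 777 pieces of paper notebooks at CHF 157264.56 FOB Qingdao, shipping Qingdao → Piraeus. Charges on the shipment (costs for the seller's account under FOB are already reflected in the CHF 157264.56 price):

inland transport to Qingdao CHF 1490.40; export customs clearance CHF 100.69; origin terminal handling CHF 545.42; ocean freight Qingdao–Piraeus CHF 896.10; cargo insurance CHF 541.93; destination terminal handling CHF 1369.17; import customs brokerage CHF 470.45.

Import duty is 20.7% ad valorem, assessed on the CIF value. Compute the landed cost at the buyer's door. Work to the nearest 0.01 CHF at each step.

FOB: the seller bears costs until goods are on board at the origin port; the buyer bears freight, insurance and all costs thereafter.
Already in the invoice (seller's account under FOB): inland to port, export clearance, origin terminal — exclude.
CIF value = FOB price + freight + insurance = 157264.56 + 896.10 + 541.93 = 158702.59
Import duty = 158702.59 × 20.7% = 32851.44
Buyer bears: freight 896.10 + insurance 541.93 + destination terminal 1369.17 + brokerage 470.45 + duty 32851.44 = 36129.09
Landed cost = invoice 157264.56 + 36129.09 = 193393.65

Total landed cost: CHF 193393.65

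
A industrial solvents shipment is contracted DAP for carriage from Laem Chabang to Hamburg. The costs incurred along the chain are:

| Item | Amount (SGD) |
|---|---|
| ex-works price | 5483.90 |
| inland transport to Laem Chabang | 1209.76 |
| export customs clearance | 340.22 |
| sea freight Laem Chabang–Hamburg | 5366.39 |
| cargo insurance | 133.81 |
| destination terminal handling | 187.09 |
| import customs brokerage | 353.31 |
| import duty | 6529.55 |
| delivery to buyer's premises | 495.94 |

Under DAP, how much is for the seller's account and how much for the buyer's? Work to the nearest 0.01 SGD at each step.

Seller: SGD 13217.11; buyer: SGD 6882.86

DAP: the seller bears all costs to the named destination except import duty and clearance.
Seller's account: goods 5483.90 + inland to port 1209.76 + export clearance 340.22 + freight 5366.39 + insurance 133.81 + destination terminal 187.09 + delivery 495.94 = 13217.11
Buyer's account: brokerage 353.31 + duty 6529.55 = 6882.86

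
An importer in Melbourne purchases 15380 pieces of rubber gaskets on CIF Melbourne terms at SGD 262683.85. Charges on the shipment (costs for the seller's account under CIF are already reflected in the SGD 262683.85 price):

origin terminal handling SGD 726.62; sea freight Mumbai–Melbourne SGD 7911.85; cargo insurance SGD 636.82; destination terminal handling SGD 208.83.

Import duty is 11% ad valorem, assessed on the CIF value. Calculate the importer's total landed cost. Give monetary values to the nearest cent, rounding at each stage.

Total landed cost: SGD 291787.90

CIF: the seller pays costs through ocean freight and marine insurance to the destination port.
Already in the invoice (seller's account under CIF): origin terminal, freight, insurance — exclude.
The CIF price already equals the CIF value: 262683.85
Import duty = 262683.85 × 11% = 28895.22
Buyer bears: destination terminal 208.83 + duty 28895.22 = 29104.05
Landed cost = invoice 262683.85 + 29104.05 = 291787.90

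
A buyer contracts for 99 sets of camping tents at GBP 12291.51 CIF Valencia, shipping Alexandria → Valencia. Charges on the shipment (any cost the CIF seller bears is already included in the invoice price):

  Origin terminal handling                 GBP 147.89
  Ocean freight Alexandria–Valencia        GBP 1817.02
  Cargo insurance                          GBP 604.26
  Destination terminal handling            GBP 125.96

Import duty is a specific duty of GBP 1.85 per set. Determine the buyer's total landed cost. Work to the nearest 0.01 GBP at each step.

Total landed cost: GBP 12600.62

CIF: the seller pays costs through ocean freight and marine insurance to the destination port.
Already in the invoice (seller's account under CIF): origin terminal, freight, insurance — exclude.
The CIF price already equals the CIF value: 12291.51
Import duty = 99 × 1.85 = 183.15
Buyer bears: destination terminal 125.96 + duty 183.15 = 309.11
Landed cost = invoice 12291.51 + 309.11 = 12600.62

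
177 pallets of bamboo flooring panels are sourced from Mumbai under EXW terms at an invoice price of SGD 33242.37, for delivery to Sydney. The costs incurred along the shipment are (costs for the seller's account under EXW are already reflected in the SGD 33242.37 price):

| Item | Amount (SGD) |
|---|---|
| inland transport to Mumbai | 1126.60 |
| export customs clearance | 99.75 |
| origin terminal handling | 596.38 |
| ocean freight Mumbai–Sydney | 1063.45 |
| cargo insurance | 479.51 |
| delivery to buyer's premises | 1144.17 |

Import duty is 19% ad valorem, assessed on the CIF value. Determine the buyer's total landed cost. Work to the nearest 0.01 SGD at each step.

Total landed cost: SGD 44707.76

EXW: the seller makes goods available at their premises; the buyer bears all onward costs.
CIF value = EXW price + inland to port + export clearance + origin terminal + freight + insurance = 33242.37 + 1126.60 + 99.75 + 596.38 + 1063.45 + 479.51 = 36608.06
Import duty = 36608.06 × 19% = 6955.53
Buyer bears: inland to port 1126.60 + export clearance 99.75 + origin terminal 596.38 + freight 1063.45 + insurance 479.51 + delivery 1144.17 + duty 6955.53 = 11465.39
Landed cost = invoice 33242.37 + 11465.39 = 44707.76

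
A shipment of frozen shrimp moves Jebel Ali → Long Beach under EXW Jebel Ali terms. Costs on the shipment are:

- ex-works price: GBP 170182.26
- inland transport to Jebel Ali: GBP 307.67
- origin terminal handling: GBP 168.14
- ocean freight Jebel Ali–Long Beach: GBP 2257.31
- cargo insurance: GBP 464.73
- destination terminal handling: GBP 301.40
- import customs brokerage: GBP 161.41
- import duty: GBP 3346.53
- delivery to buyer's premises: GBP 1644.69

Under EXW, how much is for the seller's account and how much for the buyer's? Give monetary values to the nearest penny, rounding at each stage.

Seller: GBP 170182.26; buyer: GBP 8651.88

EXW: the seller makes goods available at their premises; the buyer bears all onward costs.
Seller's account: goods 170182.26 = 170182.26
Buyer's account: inland to port 307.67 + origin terminal 168.14 + freight 2257.31 + insurance 464.73 + destination terminal 301.40 + brokerage 161.41 + duty 3346.53 + delivery 1644.69 = 8651.88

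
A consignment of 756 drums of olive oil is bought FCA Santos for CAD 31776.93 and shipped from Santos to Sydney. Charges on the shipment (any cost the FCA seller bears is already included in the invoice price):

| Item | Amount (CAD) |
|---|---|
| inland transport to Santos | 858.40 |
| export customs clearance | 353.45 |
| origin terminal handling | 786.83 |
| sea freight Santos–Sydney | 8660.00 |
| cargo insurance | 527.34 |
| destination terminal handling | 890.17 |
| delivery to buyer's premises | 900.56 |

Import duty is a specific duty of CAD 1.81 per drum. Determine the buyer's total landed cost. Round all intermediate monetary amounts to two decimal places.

FCA: the seller delivers export-cleared goods to the carrier; the buyer bears costs from that point.
Already in the invoice (seller's account under FCA): inland to port, export clearance — exclude.
CIF value = FCA price + origin terminal + freight + insurance = 31776.93 + 786.83 + 8660.00 + 527.34 = 41751.10
Import duty = 756 × 1.81 = 1368.36
Buyer bears: origin terminal 786.83 + freight 8660.00 + insurance 527.34 + destination terminal 890.17 + delivery 900.56 + duty 1368.36 = 13133.26
Landed cost = invoice 31776.93 + 13133.26 = 44910.19

Total landed cost: CAD 44910.19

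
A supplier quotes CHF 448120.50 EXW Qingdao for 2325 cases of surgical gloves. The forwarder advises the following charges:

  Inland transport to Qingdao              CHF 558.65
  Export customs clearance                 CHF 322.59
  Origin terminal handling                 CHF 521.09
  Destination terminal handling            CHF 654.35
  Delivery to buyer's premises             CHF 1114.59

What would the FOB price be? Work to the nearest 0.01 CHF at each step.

Not relevant to the conversion: destination terminal, delivery — on the buyer under both terms; not part of either seller's price.
From EXW to FOB, the seller additionally bears: inland to port, export clearance, origin terminal.
FOB price = 448120.50 + 558.65 + 322.59 + 521.09 = 449522.83

FOB price: CHF 449522.83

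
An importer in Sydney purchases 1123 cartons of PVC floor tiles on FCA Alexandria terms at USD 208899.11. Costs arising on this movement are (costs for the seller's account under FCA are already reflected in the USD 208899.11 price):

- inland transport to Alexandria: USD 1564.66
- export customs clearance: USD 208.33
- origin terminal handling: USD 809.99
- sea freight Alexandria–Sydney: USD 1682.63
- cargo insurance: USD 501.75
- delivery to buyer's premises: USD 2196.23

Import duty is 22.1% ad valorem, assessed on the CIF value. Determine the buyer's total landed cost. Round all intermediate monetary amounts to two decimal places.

Total landed cost: USD 260918.17

FCA: the seller delivers export-cleared goods to the carrier; the buyer bears costs from that point.
Already in the invoice (seller's account under FCA): inland to port, export clearance — exclude.
CIF value = FCA price + origin terminal + freight + insurance = 208899.11 + 809.99 + 1682.63 + 501.75 = 211893.48
Import duty = 211893.48 × 22.1% = 46828.46
Buyer bears: origin terminal 809.99 + freight 1682.63 + insurance 501.75 + delivery 2196.23 + duty 46828.46 = 52019.06
Landed cost = invoice 208899.11 + 52019.06 = 260918.17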